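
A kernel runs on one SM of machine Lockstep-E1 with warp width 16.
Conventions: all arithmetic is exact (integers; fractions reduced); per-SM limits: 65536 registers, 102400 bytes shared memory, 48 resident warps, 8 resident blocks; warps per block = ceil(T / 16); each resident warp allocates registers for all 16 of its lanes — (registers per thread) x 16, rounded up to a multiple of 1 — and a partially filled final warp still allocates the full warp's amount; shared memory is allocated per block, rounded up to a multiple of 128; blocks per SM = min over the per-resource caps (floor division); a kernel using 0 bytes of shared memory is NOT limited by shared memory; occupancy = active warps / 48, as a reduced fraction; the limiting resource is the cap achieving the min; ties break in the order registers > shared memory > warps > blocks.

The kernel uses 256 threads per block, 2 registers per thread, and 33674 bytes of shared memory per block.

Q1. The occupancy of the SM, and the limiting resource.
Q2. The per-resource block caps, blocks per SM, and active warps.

Answer: occupancy 1, limited by shared memory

registers: 128 blocks
shared memory: 3 blocks
warps: 3 blocks
blocks: 8 blocks

Answer: 3 blocks, 48 active warps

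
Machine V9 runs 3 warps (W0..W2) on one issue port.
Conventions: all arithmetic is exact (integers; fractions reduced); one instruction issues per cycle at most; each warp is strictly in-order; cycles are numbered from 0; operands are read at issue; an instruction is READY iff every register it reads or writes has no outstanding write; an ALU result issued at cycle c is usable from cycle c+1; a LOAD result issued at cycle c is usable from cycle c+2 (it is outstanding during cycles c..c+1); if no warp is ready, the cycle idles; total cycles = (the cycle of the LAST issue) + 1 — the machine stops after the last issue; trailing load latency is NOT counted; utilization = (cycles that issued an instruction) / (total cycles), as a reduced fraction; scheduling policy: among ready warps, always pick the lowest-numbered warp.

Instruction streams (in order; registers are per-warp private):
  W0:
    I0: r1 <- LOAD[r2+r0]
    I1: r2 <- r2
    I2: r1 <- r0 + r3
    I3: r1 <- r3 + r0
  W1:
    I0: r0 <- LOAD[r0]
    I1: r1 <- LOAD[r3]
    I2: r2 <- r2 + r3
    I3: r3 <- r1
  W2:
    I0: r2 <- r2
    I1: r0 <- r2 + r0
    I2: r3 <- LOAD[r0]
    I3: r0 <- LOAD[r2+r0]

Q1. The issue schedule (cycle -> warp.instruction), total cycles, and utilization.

cycle 0: W0.I0
cycle 1: W0.I1
cycle 2: W0.I2
cycle 3: W0.I3
cycle 4: W1.I0
cycle 5: W1.I1
cycle 6: W1.I2
cycle 7: W1.I3
cycle 8: W2.I0
cycle 9: W2.I1
cycle 10: W2.I2
cycle 11: W2.I3

Answer: 12 cycles, utilization 1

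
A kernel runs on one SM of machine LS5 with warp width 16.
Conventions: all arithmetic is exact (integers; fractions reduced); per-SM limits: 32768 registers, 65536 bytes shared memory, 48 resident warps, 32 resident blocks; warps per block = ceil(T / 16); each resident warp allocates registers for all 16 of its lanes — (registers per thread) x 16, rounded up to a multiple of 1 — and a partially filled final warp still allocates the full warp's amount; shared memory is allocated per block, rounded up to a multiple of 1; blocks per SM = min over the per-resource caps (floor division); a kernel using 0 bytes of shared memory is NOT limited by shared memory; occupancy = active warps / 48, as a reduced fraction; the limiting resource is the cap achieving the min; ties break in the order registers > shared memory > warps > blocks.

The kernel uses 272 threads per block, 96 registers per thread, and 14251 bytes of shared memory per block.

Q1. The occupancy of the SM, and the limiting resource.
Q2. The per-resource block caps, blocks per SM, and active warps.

Answer: occupancy 17/48, limited by registers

registers: 1 block
shared memory: 4 blocks
warps: 2 blocks
blocks: 32 blocks

Answer: 1 block, 17 active warps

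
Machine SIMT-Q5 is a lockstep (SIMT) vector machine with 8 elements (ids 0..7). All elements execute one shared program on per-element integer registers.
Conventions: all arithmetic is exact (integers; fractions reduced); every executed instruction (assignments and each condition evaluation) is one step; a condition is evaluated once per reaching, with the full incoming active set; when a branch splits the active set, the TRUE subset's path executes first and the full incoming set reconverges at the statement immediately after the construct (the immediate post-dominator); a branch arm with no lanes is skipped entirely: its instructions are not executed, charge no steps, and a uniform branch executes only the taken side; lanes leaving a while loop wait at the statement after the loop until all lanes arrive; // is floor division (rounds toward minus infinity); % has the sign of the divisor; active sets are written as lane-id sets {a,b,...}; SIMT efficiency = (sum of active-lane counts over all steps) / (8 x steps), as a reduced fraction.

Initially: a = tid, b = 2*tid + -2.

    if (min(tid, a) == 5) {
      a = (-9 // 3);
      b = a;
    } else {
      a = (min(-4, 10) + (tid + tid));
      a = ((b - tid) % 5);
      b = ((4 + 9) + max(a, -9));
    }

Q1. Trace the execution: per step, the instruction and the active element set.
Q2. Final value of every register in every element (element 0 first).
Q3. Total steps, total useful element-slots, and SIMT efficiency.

step 0: eval (min(tid, a) == 5)      {0,1,2,3,4,5,6,7}
step 1: a <- (-9 // 3)               {5}
step 2: b <- a                       {5}
step 3: a <- (min(-4, 10) + (tid + tid)) {0,1,2,3,4,6,7}
step 4: a <- ((b - tid) % 5)         {0,1,2,3,4,6,7}
step 5: b <- ((4 + 9) + max(a, -9))  {0,1,2,3,4,6,7}

Answer: 6 steps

a: 3,4,0,1,2,-3,4,0
b: 16,17,13,14,15,-3,17,13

steps = 6; useful = 31; efficiency = 31/48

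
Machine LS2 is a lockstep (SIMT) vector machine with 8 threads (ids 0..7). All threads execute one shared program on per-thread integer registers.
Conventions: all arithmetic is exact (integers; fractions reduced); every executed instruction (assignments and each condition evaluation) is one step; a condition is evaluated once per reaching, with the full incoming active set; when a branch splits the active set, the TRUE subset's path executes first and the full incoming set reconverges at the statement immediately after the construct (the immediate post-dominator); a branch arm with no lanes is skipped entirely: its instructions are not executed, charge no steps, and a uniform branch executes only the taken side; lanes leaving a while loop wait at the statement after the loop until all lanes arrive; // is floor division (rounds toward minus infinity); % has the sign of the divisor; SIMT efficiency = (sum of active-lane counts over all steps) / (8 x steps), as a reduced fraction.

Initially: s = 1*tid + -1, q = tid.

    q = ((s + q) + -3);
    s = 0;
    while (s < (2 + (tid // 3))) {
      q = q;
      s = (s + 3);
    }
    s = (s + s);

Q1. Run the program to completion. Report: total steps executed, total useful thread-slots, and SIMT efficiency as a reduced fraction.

Answer: 10 steps, 62 useful, 31/40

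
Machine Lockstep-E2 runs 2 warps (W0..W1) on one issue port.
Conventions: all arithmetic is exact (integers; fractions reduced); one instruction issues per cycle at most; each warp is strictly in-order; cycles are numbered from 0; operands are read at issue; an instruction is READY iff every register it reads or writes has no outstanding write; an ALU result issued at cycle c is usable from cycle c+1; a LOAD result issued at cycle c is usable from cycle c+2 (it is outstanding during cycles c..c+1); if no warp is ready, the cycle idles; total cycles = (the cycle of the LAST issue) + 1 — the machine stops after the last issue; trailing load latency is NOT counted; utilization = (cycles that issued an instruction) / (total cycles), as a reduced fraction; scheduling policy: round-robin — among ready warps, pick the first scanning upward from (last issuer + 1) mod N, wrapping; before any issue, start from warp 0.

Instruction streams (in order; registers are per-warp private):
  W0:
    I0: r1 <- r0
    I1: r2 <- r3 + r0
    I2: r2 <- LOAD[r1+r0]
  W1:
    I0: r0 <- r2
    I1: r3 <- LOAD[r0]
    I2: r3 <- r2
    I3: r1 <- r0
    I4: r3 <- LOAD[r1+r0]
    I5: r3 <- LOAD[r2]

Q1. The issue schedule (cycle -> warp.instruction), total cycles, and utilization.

cycle 0: W0.I0
cycle 1: W1.I0
cycle 2: W0.I1
cycle 3: W1.I1
cycle 4: W0.I2
cycle 5: W1.I2
cycle 6: W1.I3
cycle 7: W1.I4
cycle 8: idle
cycle 9: W1.I5

Answer: 10 cycles, utilization 9/10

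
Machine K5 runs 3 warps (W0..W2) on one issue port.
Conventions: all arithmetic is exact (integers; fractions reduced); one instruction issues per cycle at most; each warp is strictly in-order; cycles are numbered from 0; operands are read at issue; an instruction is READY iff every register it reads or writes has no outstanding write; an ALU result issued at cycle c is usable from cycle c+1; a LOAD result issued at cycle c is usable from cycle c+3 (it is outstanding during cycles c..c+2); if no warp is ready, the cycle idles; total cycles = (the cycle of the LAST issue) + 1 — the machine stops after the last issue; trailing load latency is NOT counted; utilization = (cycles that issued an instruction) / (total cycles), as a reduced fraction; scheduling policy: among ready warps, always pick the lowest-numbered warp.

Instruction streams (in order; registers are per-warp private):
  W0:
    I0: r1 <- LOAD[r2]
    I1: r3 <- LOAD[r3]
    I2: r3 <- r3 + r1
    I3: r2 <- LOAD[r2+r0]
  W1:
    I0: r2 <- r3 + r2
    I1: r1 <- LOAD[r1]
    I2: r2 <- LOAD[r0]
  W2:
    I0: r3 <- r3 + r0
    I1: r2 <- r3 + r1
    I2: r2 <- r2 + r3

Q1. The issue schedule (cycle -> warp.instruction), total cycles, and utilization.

cycle 0: W0.I0
cycle 1: W0.I1
cycle 2: W1.I0
cycle 3: W1.I1
cycle 4: W0.I2
cycle 5: W0.I3
cycle 6: W1.I2
cycle 7: W2.I0
cycle 8: W2.I1
cycle 9: W2.I2

Answer: 10 cycles, utilization 1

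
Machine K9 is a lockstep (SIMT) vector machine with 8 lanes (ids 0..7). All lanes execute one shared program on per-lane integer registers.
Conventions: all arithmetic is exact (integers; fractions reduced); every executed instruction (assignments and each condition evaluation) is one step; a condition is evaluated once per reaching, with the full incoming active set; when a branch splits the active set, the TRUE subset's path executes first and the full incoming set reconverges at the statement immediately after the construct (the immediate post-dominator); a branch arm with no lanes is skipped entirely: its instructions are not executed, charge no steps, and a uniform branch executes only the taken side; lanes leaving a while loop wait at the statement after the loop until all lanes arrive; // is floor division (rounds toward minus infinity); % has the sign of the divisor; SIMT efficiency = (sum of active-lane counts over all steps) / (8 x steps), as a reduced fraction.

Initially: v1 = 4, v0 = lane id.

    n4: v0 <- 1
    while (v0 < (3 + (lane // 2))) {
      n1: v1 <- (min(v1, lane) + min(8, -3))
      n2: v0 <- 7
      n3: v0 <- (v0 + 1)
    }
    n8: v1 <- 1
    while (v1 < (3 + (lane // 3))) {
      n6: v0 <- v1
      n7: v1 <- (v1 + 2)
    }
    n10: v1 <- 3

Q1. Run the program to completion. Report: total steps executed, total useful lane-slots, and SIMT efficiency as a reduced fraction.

Answer: 15 steps, 111 useful, 37/40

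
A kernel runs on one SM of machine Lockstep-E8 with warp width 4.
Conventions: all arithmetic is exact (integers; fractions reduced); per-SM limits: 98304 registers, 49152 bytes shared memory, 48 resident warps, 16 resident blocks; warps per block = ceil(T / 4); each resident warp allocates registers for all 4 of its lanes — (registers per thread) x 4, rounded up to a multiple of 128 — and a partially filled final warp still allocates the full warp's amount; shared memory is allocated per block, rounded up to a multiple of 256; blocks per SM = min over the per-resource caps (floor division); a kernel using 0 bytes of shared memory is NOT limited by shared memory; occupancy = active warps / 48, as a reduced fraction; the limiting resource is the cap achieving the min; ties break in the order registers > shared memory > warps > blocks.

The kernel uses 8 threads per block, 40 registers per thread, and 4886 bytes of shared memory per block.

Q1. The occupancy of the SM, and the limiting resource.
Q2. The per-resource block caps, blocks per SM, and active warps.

Answer: occupancy 3/8, limited by shared memory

registers: 192 blocks
shared memory: 9 blocks
warps: 24 blocks
blocks: 16 blocks

Answer: 9 blocks, 18 active warps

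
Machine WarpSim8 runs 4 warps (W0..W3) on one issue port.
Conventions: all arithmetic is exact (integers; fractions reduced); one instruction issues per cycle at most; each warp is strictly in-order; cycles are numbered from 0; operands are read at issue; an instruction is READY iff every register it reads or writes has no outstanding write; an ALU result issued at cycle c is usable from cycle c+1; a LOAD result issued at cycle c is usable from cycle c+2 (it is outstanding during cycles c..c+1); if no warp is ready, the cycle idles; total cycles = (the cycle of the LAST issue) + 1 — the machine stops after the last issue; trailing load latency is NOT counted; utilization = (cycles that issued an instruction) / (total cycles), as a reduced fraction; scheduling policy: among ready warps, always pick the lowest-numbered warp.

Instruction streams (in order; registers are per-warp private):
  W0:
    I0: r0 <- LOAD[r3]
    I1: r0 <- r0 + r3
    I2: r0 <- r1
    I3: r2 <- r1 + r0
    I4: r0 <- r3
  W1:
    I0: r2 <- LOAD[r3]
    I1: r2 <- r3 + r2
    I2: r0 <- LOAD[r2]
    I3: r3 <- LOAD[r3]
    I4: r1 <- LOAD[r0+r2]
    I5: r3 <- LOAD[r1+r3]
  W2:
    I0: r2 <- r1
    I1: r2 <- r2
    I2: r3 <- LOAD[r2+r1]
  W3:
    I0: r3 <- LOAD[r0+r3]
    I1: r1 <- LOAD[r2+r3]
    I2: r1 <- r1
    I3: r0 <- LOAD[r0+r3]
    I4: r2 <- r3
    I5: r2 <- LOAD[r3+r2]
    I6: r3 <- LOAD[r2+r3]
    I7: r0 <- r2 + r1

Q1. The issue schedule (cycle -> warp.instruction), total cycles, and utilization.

cycle 0: W0.I0
cycle 1: W1.I0
cycle 2: W0.I1
cycle 3: W0.I2
cycle 4: W0.I3
cycle 5: W0.I4
cycle 6: W1.I1
cycle 7: W1.I2
cycle 8: W1.I3
cycle 9: W1.I4
cycle 10: W2.I0
cycle 11: W1.I5
cycle 12: W2.I1
cycle 13: W2.I2
cycle 14: W3.I0
cycle 15: idle
cycle 16: W3.I1
cycle 17: idle
cycle 18: W3.I2
cycle 19: W3.I3
cycle 20: W3.I4
cycle 21: W3.I5
cycle 22: idle
cycle 23: W3.I6
cycle 24: W3.I7

Answer: 25 cycles, utilization 22/25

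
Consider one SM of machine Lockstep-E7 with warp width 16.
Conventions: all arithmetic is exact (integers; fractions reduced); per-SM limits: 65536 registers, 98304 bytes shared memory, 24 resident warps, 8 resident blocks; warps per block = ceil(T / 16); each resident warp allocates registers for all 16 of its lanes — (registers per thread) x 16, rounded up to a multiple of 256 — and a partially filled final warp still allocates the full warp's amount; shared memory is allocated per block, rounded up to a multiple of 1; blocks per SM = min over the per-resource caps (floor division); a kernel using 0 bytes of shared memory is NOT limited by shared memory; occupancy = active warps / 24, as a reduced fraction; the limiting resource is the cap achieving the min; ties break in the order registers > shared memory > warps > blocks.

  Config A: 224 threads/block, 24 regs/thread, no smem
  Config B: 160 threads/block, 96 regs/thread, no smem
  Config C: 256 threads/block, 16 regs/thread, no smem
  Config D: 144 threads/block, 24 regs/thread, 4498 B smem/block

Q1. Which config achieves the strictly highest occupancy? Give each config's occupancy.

occupancies: A 7/12, B 5/6, C 2/3, D 3/4

Answer: B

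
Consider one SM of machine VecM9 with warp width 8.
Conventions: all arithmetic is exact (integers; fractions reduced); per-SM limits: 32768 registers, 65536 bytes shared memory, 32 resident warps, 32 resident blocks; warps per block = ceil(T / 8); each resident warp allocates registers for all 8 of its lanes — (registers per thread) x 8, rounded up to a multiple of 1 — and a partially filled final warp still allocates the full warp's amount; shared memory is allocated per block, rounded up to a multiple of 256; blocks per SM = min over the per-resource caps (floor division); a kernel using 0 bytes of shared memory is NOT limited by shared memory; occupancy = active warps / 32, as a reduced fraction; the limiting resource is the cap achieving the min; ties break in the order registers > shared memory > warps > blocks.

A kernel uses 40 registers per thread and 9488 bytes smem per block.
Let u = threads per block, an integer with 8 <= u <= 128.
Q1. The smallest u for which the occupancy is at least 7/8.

Answer: u = 33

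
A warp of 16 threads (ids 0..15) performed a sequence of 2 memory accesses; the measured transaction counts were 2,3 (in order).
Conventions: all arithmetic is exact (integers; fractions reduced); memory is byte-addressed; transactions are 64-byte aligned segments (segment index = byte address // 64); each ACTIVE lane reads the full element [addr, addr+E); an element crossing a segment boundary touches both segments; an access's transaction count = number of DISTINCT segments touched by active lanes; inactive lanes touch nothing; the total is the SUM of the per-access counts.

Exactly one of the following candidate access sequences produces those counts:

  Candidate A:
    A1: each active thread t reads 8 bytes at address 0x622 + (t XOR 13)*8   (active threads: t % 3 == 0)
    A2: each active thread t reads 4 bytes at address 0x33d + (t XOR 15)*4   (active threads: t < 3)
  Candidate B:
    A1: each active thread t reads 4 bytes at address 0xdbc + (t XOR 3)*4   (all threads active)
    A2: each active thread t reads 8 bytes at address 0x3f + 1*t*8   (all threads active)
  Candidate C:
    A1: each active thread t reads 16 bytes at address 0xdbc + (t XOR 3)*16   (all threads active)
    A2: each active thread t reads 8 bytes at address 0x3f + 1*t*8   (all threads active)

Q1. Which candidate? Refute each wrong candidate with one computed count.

A: A1 gives 3 transactions, not 2
C: A1 gives 5 transactions, not 2
B: all counts match (2,3)

Answer: B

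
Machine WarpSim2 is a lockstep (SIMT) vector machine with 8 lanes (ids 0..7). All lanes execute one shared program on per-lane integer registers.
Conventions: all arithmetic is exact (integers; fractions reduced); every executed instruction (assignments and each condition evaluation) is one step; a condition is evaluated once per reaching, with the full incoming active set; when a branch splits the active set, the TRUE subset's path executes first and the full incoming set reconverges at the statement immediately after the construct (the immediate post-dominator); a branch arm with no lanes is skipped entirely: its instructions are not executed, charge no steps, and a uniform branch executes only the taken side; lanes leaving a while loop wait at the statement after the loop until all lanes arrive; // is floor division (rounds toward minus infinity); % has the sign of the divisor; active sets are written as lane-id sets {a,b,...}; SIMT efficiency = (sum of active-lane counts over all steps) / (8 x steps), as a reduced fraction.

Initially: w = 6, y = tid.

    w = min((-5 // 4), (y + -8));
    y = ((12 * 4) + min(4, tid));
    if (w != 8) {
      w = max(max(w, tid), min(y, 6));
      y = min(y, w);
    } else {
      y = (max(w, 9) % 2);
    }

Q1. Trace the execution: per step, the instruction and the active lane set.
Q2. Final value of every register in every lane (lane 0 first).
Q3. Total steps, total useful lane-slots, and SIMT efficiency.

step 0: w <- min((-5 // 4), (y + -8)) {0,1,2,3,4,5,6,7}
step 1: y <- ((12 * 4) + min(4, tid)) {0,1,2,3,4,5,6,7}
step 2: eval (w != 8)                {0,1,2,3,4,5,6,7}
step 3: w <- max(max(w, tid), min(y, 6)) {0,1,2,3,4,5,6,7}
step 4: y <- min(y, w)               {0,1,2,3,4,5,6,7}

Answer: 5 steps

w: 6,6,6,6,6,6,6,7
y: 6,6,6,6,6,6,6,7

steps = 5; useful = 40; efficiency = 40/40 = 1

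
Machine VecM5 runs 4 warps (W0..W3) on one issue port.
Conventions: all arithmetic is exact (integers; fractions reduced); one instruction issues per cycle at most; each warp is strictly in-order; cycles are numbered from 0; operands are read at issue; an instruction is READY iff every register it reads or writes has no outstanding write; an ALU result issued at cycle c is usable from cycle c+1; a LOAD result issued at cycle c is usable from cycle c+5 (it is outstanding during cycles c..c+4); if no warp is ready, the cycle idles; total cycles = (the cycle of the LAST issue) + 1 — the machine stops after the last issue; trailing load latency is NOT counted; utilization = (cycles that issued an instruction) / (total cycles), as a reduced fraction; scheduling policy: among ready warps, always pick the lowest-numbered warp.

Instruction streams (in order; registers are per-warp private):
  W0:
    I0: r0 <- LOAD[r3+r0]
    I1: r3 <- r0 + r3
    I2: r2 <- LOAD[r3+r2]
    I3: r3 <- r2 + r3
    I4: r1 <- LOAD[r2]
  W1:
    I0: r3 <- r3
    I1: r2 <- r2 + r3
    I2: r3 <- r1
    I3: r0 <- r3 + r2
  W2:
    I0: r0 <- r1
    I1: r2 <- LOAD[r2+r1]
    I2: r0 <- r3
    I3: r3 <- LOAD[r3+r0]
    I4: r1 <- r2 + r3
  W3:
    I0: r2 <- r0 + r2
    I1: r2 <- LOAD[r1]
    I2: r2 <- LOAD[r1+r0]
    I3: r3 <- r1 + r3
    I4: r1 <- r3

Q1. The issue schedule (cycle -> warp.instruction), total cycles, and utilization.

cycle 0: W0.I0
cycle 1: W1.I0
cycle 2: W1.I1
cycle 3: W1.I2
cycle 4: W1.I3
cycle 5: W0.I1
cycle 6: W0.I2
cycle 7: W2.I0
cycle 8: W2.I1
cycle 9: W2.I2
cycle 10: W2.I3
cycle 11: W0.I3
cycle 12: W0.I4
cycle 13: W3.I0
cycle 14: W3.I1
cycle 15: W2.I4
cycle 16: idle
cycle 17: idle
cycle 18: idle
cycle 19: W3.I2
cycle 20: W3.I3
cycle 21: W3.I4

Answer: 22 cycles, utilization 19/22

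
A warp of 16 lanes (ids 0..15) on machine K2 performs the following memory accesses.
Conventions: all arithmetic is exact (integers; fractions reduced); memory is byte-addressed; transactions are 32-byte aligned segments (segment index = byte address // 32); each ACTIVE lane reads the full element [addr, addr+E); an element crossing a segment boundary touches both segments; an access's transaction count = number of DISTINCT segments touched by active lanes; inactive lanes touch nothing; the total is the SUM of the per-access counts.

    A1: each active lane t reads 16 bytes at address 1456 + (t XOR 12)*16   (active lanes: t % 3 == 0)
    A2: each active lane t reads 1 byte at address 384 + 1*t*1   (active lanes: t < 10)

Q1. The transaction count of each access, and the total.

A1: 6 transactions
A2: 1 transaction

Answer: 6,1; total 7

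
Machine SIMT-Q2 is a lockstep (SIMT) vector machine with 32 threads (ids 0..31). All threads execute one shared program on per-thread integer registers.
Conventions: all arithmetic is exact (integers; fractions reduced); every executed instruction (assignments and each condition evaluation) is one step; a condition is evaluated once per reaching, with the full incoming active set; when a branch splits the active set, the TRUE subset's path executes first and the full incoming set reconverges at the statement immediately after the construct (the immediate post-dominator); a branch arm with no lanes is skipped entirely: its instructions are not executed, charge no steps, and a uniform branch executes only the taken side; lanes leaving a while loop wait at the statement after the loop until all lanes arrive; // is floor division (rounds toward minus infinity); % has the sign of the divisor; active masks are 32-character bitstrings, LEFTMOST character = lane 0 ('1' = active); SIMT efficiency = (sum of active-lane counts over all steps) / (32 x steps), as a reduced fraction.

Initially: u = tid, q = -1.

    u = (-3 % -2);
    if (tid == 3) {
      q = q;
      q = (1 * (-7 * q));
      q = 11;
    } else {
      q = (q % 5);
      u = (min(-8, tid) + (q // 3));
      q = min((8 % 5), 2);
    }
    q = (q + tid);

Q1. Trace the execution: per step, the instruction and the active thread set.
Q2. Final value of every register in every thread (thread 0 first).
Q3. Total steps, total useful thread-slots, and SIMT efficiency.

step 0: u <- (-3 % -2)               11111111111111111111111111111111
step 1: eval (tid == 3)              11111111111111111111111111111111
step 2: q <- q                       00010000000000000000000000000000
step 3: q <- (1 * (-7 * q))          00010000000000000000000000000000
step 4: q <- 11                      00010000000000000000000000000000
step 5: q <- (q % 5)                 11101111111111111111111111111111
step 6: u <- (min(-8, tid) + (q // 3)) 11101111111111111111111111111111
step 7: q <- min((8 % 5), 2)         11101111111111111111111111111111
step 8: q <- (q + tid)               11111111111111111111111111111111

Answer: 9 steps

u: -7,-7,-7,-1,-7,-7,-7,-7,-7,-7,-7,-7,-7,-7,-7,-7,-7,-7,-7,-7,-7,-7,-7,-7,-7,-7,-7,-7,-7,-7,-7,-7
q: 2,3,4,14,6,7,8,9,10,11,12,13,14,15,16,17,18,19,20,21,22,23,24,25,26,27,28,29,30,31,32,33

steps = 9; useful = 192; efficiency = 192/288 = 2/3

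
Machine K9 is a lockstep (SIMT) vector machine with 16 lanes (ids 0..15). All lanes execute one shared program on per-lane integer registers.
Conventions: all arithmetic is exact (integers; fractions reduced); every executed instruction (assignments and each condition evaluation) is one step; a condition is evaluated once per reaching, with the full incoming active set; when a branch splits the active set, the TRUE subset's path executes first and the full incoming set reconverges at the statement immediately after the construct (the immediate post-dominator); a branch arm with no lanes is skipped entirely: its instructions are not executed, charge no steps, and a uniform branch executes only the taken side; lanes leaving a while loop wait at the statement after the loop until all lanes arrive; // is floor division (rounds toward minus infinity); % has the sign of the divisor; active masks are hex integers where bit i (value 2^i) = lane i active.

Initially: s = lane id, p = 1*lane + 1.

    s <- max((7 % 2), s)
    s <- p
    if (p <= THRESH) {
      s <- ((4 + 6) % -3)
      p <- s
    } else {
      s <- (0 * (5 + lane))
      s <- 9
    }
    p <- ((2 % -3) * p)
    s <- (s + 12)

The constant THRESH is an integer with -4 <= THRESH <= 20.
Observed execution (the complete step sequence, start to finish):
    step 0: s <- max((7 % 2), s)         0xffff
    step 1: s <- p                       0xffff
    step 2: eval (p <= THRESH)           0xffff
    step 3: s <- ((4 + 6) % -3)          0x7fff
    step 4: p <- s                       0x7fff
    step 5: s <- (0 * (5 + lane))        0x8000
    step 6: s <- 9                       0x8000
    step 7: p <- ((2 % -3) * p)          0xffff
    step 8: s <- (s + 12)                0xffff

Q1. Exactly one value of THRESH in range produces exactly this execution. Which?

Answer: THRESH = 15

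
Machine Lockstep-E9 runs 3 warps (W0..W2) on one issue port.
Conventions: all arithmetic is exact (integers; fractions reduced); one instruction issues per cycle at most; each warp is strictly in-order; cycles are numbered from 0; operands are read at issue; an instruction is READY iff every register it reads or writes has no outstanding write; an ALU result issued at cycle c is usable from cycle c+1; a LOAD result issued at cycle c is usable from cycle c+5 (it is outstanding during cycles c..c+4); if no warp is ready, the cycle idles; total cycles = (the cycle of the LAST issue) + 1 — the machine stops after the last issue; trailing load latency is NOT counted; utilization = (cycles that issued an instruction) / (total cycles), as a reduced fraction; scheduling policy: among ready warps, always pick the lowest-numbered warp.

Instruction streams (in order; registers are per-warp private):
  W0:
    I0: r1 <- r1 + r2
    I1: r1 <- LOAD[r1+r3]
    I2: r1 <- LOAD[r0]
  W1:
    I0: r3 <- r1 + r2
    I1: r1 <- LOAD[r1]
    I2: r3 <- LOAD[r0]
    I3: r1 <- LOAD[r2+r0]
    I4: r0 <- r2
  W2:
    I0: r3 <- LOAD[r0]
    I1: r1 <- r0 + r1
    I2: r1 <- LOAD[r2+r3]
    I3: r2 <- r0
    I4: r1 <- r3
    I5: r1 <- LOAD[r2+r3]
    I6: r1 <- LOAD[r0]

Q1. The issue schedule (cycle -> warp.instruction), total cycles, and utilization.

cycle 0: W0.I0
cycle 1: W0.I1
cycle 2: W1.I0
cycle 3: W1.I1
cycle 4: W1.I2
cycle 5: W2.I0
cycle 6: W0.I2
cycle 7: W2.I1
cycle 8: W1.I3
cycle 9: W1.I4
cycle 10: W2.I2
cycle 11: W2.I3
cycle 12: idle
cycle 13: idle
cycle 14: idle
cycle 15: W2.I4
cycle 16: W2.I5
cycle 17: idle
cycle 18: idle
cycle 19: idle
cycle 20: idle
cycle 21: W2.I6

Answer: 22 cycles, utilization 15/22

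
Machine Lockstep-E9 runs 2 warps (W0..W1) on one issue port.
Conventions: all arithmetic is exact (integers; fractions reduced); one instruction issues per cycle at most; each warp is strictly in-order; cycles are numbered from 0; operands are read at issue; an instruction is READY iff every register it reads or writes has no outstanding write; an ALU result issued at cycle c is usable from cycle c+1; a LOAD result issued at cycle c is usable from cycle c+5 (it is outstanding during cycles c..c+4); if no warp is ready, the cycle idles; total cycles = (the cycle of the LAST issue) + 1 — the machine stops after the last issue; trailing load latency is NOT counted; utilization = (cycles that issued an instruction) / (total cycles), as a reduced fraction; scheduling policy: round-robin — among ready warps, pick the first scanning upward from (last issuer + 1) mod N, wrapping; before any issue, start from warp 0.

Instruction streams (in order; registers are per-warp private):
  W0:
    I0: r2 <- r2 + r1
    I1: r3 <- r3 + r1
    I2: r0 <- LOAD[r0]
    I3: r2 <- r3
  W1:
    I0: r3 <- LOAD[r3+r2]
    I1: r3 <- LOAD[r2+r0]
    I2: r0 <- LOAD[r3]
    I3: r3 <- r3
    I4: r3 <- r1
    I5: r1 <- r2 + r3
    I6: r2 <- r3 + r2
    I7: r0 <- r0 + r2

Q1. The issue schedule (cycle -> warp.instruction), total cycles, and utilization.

cycle 0: W0.I0
cycle 1: W1.I0
cycle 2: W0.I1
cycle 3: W0.I2
cycle 4: W0.I3
cycle 5: idle
cycle 6: W1.I1
cycle 7: idle
cycle 8: idle
cycle 9: idle
cycle 10: idle
cycle 11: W1.I2
cycle 12: W1.I3
cycle 13: W1.I4
cycle 14: W1.I5
cycle 15: W1.I6
cycle 16: W1.I7

Answer: 17 cycles, utilization 12/17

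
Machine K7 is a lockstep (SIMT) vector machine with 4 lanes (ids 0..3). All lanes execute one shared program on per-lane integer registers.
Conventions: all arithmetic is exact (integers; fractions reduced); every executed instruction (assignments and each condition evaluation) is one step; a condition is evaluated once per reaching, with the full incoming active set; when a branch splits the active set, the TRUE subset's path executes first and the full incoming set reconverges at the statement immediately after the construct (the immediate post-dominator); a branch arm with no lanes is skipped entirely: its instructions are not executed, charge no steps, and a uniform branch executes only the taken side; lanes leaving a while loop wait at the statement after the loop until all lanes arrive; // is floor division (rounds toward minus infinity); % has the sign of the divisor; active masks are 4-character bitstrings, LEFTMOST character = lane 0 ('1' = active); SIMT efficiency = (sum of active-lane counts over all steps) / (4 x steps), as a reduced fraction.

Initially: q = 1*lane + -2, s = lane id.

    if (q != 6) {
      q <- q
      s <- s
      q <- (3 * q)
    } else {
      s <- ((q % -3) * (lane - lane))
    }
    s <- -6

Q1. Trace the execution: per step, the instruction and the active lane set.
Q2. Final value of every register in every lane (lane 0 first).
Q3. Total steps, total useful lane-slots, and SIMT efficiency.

step 0: eval (q != 6)                1111
step 1: q <- q                       1111
step 2: s <- s                       1111
step 3: q <- (3 * q)                 1111
step 4: s <- -6                      1111

Answer: 5 steps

q: -6,-3,0,3
s: -6,-6,-6,-6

steps = 5; useful = 20; efficiency = 20/20 = 1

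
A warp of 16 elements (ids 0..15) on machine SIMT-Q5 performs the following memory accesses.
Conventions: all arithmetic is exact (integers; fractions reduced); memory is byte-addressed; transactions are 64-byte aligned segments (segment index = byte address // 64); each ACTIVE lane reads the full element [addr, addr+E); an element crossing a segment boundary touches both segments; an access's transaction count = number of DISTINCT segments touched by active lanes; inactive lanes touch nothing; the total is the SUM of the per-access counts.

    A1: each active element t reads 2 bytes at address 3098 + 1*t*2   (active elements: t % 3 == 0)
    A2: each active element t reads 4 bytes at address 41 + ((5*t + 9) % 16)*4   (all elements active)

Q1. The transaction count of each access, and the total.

A1: 1 transaction
A2: 2 transactions

Answer: 1,2; total 3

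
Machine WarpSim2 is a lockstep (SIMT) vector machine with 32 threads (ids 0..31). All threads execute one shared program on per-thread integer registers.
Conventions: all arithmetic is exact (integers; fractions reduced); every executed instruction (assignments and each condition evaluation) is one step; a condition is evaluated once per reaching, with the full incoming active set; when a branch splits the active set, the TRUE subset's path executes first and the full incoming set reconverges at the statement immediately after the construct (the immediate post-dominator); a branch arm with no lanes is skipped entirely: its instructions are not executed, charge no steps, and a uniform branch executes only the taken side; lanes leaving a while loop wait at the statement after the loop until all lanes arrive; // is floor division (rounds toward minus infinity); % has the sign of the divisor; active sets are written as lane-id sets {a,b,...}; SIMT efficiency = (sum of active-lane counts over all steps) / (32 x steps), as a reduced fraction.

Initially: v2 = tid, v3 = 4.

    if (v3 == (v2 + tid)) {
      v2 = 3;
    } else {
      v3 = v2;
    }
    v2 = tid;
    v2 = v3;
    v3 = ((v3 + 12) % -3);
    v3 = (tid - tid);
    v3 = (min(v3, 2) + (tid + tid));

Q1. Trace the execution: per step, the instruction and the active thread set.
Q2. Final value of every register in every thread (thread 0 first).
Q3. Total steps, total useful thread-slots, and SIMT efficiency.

step 0: eval (v3 == (v2 + tid))      {0,1,2,3,4,5,6,7,8,9,10,11,12,13,14,15,16,17,18,19,20,21,22,23,24,25,26,27,28,29,30,31}
step 1: v2 <- 3                      {2}
step 2: v3 <- v2                     {0,1,3,4,5,6,7,8,9,10,11,12,13,14,15,16,17,18,19,20,21,22,23,24,25,26,27,28,29,30,31}
step 3: v2 <- tid                    {0,1,2,3,4,5,6,7,8,9,10,11,12,13,14,15,16,17,18,19,20,21,22,23,24,25,26,27,28,29,30,31}
step 4: v2 <- v3                     {0,1,2,3,4,5,6,7,8,9,10,11,12,13,14,15,16,17,18,19,20,21,22,23,24,25,26,27,28,29,30,31}
step 5: v3 <- ((v3 + 12) % -3)       {0,1,2,3,4,5,6,7,8,9,10,11,12,13,14,15,16,17,18,19,20,21,22,23,24,25,26,27,28,29,30,31}
step 6: v3 <- (tid - tid)            {0,1,2,3,4,5,6,7,8,9,10,11,12,13,14,15,16,17,18,19,20,21,22,23,24,25,26,27,28,29,30,31}
step 7: v3 <- (min(v3, 2) + (tid + tid)) {0,1,2,3,4,5,6,7,8,9,10,11,12,13,14,15,16,17,18,19,20,21,22,23,24,25,26,27,28,29,30,31}

Answer: 8 steps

v2: 0,1,4,3,4,5,6,7,8,9,10,11,12,13,14,15,16,17,18,19,20,21,22,23,24,25,26,27,28,29,30,31
v3: 0,2,4,6,8,10,12,14,16,18,20,22,24,26,28,30,32,34,36,38,40,42,44,46,48,50,52,54,56,58,60,62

steps = 8; useful = 224; efficiency = 224/256 = 7/8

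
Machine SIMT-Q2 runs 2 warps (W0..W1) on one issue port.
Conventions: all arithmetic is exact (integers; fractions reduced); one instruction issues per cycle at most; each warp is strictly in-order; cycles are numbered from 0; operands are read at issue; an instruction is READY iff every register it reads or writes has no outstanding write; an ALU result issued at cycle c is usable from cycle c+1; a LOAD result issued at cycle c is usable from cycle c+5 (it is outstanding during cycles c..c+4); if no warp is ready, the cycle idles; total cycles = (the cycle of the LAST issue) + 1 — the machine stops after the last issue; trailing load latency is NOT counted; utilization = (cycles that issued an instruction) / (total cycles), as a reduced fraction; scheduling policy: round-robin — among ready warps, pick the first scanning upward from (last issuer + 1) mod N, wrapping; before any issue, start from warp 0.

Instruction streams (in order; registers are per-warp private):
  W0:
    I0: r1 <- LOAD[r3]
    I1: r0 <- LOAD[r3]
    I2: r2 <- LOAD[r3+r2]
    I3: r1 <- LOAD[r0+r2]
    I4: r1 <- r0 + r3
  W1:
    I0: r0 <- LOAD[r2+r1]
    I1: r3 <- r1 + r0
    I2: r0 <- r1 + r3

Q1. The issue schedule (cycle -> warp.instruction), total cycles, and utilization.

cycle 0: W0.I0
cycle 1: W1.I0
cycle 2: W0.I1
cycle 3: W0.I2
cycle 4: idle
cycle 5: idle
cycle 6: W1.I1
cycle 7: W1.I2
cycle 8: W0.I3
cycle 9: idle
cycle 10: idle
cycle 11: idle
cycle 12: idle
cycle 13: W0.I4

Answer: 14 cycles, utilization 4/7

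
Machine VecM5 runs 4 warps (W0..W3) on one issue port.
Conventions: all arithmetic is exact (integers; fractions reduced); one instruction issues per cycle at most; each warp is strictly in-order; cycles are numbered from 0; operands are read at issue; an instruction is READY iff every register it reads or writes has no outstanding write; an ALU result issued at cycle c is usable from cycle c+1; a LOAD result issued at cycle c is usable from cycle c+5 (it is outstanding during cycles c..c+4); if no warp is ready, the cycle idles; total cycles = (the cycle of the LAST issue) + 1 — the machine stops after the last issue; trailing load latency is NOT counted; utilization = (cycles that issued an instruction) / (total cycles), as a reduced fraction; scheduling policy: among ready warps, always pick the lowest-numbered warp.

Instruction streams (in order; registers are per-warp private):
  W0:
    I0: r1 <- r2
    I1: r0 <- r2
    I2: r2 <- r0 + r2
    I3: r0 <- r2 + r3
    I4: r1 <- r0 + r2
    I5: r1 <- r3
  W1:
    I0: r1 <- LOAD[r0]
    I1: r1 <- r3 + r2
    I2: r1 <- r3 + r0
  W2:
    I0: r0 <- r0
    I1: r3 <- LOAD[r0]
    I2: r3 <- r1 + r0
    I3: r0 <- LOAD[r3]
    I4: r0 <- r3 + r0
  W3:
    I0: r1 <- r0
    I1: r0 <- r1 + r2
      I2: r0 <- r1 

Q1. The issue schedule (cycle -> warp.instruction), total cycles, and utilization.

cycle 0: W0.I0
cycle 1: W0.I1
cycle 2: W0.I2
cycle 3: W0.I3
cycle 4: W0.I4
cycle 5: W0.I5
cycle 6: W1.I0
cycle 7: W2.I0
cycle 8: W2.I1
cycle 9: W3.I0
cycle 10: W3.I1
cycle 11: W1.I1
cycle 12: W1.I2
cycle 13: W2.I2
cycle 14: W2.I3
cycle 15: W3.I2
cycle 16: idle
cycle 17: idle
cycle 18: idle
cycle 19: W2.I4

Answer: 20 cycles, utilization 17/20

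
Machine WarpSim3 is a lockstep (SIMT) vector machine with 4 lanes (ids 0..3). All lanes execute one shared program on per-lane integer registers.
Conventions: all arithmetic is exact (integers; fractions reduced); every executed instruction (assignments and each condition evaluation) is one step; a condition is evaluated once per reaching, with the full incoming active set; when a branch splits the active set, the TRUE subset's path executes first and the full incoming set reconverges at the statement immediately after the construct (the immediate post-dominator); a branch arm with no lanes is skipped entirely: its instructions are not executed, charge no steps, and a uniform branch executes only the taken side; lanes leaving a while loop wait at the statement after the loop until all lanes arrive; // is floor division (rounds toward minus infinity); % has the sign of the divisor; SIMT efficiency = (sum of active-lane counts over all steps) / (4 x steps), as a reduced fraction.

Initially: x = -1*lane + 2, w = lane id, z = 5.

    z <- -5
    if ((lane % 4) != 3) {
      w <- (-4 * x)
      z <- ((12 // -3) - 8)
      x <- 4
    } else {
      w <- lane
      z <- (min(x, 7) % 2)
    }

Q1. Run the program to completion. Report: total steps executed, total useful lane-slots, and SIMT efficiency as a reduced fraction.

Answer: 7 steps, 19 useful, 19/28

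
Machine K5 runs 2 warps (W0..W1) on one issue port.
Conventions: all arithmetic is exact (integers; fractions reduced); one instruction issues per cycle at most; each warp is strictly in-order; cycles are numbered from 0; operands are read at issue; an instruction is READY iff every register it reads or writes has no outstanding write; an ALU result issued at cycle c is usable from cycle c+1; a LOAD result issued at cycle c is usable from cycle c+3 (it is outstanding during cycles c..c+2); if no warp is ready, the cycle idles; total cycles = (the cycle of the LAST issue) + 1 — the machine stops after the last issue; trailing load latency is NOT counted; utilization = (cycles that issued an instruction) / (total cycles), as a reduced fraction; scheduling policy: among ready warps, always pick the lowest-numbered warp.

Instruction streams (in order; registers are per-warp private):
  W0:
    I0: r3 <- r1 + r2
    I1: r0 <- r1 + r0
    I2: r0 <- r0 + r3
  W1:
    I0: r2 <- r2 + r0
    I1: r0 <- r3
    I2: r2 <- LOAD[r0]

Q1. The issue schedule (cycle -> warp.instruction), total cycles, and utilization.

cycle 0: W0.I0
cycle 1: W0.I1
cycle 2: W0.I2
cycle 3: W1.I0
cycle 4: W1.I1
cycle 5: W1.I2

Answer: 6 cycles, utilization 1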